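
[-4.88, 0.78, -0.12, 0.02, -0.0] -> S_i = -4.88*(-0.16)^i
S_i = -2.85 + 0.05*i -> [-2.85, -2.8, -2.75, -2.7, -2.65]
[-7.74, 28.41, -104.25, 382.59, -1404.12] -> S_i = -7.74*(-3.67)^i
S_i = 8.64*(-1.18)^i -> [8.64, -10.2, 12.03, -14.2, 16.75]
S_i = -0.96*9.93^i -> [-0.96, -9.53, -94.66, -939.98, -9334.01]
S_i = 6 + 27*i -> [6, 33, 60, 87, 114]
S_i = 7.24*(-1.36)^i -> [7.24, -9.85, 13.39, -18.21, 24.77]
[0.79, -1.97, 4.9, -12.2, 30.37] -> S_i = 0.79*(-2.49)^i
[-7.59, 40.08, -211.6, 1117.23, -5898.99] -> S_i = -7.59*(-5.28)^i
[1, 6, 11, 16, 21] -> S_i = 1 + 5*i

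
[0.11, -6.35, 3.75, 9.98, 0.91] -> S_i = Random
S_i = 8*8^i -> [8, 64, 512, 4096, 32768]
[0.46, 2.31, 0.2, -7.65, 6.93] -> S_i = Random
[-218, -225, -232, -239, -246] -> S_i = -218 + -7*i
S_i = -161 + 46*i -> [-161, -115, -69, -23, 23]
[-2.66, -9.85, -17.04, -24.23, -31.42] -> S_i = -2.66 + -7.19*i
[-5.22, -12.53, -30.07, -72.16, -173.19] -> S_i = -5.22*2.40^i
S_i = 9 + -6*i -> [9, 3, -3, -9, -15]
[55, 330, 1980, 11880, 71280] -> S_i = 55*6^i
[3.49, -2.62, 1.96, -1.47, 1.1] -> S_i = 3.49*(-0.75)^i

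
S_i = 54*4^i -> [54, 216, 864, 3456, 13824]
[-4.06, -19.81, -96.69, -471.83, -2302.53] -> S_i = -4.06*4.88^i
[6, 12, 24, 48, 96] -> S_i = 6*2^i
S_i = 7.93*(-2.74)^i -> [7.93, -21.73, 59.54, -163.13, 446.97]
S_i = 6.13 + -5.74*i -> [6.13, 0.39, -5.35, -11.09, -16.83]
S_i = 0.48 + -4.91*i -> [0.48, -4.43, -9.34, -14.25, -19.16]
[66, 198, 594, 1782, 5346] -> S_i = 66*3^i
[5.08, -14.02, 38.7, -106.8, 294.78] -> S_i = 5.08*(-2.76)^i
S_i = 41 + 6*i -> [41, 47, 53, 59, 65]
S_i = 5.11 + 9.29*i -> [5.11, 14.4, 23.69, 32.98, 42.27]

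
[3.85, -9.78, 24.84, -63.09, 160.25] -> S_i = 3.85*(-2.54)^i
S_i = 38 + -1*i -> [38, 37, 36, 35, 34]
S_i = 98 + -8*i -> [98, 90, 82, 74, 66]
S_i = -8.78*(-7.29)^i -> [-8.78, 64.01, -466.61, 3401.55, -24797.31]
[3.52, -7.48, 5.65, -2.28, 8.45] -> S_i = Random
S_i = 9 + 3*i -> [9, 12, 15, 18, 21]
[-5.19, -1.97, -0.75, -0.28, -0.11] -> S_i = -5.19*0.38^i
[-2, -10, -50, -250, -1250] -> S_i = -2*5^i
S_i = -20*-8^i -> [-20, 160, -1280, 10240, -81920]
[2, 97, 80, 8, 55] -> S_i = Random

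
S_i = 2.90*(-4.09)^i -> [2.9, -11.86, 48.51, -198.41, 811.51]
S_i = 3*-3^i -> [3, -9, 27, -81, 243]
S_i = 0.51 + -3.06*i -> [0.51, -2.55, -5.61, -8.67, -11.73]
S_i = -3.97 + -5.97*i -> [-3.97, -9.94, -15.91, -21.88, -27.85]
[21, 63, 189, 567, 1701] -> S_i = 21*3^i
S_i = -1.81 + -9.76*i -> [-1.81, -11.57, -21.33, -31.09, -40.85]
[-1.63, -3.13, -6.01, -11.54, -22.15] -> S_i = -1.63*1.92^i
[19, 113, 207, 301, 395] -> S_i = 19 + 94*i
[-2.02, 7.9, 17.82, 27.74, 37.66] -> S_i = -2.02 + 9.92*i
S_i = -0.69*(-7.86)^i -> [-0.69, 5.42, -42.63, 335.06, -2633.54]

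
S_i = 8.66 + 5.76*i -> [8.66, 14.42, 20.18, 25.94, 31.7]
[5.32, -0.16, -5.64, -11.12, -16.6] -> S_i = 5.32 + -5.48*i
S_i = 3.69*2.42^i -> [3.69, 8.93, 21.61, 52.3, 126.56]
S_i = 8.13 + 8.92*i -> [8.13, 17.05, 25.97, 34.89, 43.81]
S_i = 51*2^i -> [51, 102, 204, 408, 816]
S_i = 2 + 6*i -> [2, 8, 14, 20, 26]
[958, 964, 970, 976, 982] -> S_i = 958 + 6*i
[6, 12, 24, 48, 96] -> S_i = 6*2^i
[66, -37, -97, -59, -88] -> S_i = Random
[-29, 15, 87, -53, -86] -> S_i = Random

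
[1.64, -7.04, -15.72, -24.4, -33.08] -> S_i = 1.64 + -8.68*i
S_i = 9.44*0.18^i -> [9.44, 1.7, 0.31, 0.06, 0.01]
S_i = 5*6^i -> [5, 30, 180, 1080, 6480]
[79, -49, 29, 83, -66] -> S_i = Random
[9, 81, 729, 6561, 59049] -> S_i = 9*9^i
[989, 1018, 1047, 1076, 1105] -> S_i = 989 + 29*i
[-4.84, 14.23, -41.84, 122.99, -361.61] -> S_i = -4.84*(-2.94)^i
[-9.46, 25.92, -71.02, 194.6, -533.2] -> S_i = -9.46*(-2.74)^i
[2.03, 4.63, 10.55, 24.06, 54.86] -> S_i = 2.03*2.28^i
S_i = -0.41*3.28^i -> [-0.41, -1.34, -4.41, -14.47, -47.45]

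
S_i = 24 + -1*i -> [24, 23, 22, 21, 20]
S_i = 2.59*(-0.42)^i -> [2.59, -1.09, 0.46, -0.19, 0.08]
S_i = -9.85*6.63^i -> [-9.85, -65.31, -432.98, -2870.63, -19032.26]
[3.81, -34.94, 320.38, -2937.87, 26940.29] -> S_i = 3.81*(-9.17)^i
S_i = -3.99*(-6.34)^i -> [-3.99, 25.3, -160.38, 1016.81, -6446.59]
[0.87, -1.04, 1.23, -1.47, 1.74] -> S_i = 0.87*(-1.19)^i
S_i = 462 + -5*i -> [462, 457, 452, 447, 442]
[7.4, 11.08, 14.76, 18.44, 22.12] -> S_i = 7.40 + 3.68*i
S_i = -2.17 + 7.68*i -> [-2.17, 5.51, 13.19, 20.87, 28.55]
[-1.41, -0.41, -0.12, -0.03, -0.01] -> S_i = -1.41*0.29^i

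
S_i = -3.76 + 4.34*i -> [-3.76, 0.58, 4.92, 9.26, 13.6]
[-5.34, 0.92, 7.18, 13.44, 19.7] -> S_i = -5.34 + 6.26*i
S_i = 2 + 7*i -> [2, 9, 16, 23, 30]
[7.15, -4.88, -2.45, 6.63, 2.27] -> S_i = Random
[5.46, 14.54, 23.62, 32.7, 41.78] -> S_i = 5.46 + 9.08*i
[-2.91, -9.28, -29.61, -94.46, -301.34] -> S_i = -2.91*3.19^i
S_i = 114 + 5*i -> [114, 119, 124, 129, 134]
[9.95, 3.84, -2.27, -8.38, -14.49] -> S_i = 9.95 + -6.11*i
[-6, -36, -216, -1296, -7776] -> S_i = -6*6^i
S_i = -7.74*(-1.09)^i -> [-7.74, 8.44, -9.2, 10.02, -10.93]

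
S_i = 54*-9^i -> [54, -486, 4374, -39366, 354294]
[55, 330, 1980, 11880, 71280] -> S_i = 55*6^i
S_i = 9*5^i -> [9, 45, 225, 1125, 5625]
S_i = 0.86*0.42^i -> [0.86, 0.36, 0.15, 0.06, 0.03]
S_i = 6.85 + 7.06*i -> [6.85, 13.91, 20.97, 28.03, 35.09]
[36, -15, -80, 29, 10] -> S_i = Random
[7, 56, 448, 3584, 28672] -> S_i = 7*8^i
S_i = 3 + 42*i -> [3, 45, 87, 129, 171]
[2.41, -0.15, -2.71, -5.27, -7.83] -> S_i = 2.41 + -2.56*i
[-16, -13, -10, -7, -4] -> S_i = -16 + 3*i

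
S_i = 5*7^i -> [5, 35, 245, 1715, 12005]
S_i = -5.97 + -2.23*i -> [-5.97, -8.2, -10.43, -12.66, -14.89]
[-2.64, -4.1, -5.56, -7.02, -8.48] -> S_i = -2.64 + -1.46*i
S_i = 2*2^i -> [2, 4, 8, 16, 32]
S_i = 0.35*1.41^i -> [0.35, 0.49, 0.7, 0.98, 1.38]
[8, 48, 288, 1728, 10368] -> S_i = 8*6^i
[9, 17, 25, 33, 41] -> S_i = 9 + 8*i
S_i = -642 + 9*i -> [-642, -633, -624, -615, -606]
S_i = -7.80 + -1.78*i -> [-7.8, -9.58, -11.36, -13.14, -14.92]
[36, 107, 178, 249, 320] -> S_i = 36 + 71*i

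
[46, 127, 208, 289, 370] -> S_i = 46 + 81*i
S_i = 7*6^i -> [7, 42, 252, 1512, 9072]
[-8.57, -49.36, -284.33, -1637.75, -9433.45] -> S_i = -8.57*5.76^i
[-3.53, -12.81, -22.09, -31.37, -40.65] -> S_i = -3.53 + -9.28*i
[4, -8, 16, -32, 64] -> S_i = 4*-2^i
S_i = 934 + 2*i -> [934, 936, 938, 940, 942]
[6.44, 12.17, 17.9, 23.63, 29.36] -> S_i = 6.44 + 5.73*i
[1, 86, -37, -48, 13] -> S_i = Random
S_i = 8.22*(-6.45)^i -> [8.22, -53.02, 341.97, -2205.72, 14226.91]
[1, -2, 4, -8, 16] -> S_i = 1*-2^i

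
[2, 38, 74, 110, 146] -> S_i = 2 + 36*i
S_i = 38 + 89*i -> [38, 127, 216, 305, 394]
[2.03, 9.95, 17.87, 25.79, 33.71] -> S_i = 2.03 + 7.92*i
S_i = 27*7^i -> [27, 189, 1323, 9261, 64827]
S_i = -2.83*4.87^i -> [-2.83, -13.78, -67.12, -326.87, -1591.85]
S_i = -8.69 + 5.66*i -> [-8.69, -3.03, 2.63, 8.29, 13.95]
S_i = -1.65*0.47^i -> [-1.65, -0.78, -0.36, -0.17, -0.08]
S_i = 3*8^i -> [3, 24, 192, 1536, 12288]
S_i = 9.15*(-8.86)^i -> [9.15, -81.07, 718.27, -6363.88, 56384.01]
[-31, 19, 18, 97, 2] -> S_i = Random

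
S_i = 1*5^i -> [1, 5, 25, 125, 625]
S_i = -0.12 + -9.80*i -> [-0.12, -9.92, -19.72, -29.52, -39.32]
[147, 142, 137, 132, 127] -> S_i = 147 + -5*i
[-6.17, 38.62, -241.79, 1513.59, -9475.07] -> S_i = -6.17*(-6.26)^i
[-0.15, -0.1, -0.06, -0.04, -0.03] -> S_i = -0.15*0.65^i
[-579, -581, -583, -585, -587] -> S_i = -579 + -2*i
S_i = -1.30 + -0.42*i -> [-1.3, -1.72, -2.14, -2.56, -2.98]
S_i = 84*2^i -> [84, 168, 336, 672, 1344]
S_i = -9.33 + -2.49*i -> [-9.33, -11.82, -14.31, -16.8, -19.29]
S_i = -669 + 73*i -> [-669, -596, -523, -450, -377]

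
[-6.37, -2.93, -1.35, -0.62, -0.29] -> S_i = -6.37*0.46^i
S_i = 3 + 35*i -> [3, 38, 73, 108, 143]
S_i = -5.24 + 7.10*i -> [-5.24, 1.86, 8.96, 16.06, 23.16]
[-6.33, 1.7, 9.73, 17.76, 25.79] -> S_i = -6.33 + 8.03*i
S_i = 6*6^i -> [6, 36, 216, 1296, 7776]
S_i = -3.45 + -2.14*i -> [-3.45, -5.59, -7.73, -9.87, -12.01]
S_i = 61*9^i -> [61, 549, 4941, 44469, 400221]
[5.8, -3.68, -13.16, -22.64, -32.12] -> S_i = 5.80 + -9.48*i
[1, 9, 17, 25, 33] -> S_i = 1 + 8*i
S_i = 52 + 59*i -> [52, 111, 170, 229, 288]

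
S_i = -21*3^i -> [-21, -63, -189, -567, -1701]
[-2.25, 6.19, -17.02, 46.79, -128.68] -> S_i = -2.25*(-2.75)^i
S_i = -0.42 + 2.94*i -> [-0.42, 2.52, 5.46, 8.4, 11.34]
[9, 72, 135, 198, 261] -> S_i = 9 + 63*i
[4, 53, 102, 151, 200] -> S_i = 4 + 49*i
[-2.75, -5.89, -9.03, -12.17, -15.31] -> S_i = -2.75 + -3.14*i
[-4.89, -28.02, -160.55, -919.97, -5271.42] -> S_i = -4.89*5.73^i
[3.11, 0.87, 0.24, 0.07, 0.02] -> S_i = 3.11*0.28^i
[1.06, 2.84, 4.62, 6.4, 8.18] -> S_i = 1.06 + 1.78*i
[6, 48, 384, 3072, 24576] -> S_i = 6*8^i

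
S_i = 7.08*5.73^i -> [7.08, 40.57, 232.46, 1331.98, 7632.24]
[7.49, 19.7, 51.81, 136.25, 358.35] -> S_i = 7.49*2.63^i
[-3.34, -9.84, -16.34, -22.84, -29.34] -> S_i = -3.34 + -6.50*i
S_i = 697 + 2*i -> [697, 699, 701, 703, 705]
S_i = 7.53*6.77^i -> [7.53, 50.98, 345.12, 2336.47, 15817.93]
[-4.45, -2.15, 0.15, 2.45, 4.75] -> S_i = -4.45 + 2.30*i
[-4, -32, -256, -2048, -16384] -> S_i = -4*8^i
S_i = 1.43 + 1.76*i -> [1.43, 3.19, 4.95, 6.71, 8.47]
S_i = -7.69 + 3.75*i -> [-7.69, -3.94, -0.19, 3.56, 7.31]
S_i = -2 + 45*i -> [-2, 43, 88, 133, 178]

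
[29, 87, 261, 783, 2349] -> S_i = 29*3^i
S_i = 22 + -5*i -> [22, 17, 12, 7, 2]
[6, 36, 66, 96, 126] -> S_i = 6 + 30*i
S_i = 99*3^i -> [99, 297, 891, 2673, 8019]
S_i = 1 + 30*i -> [1, 31, 61, 91, 121]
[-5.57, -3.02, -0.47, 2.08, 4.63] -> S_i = -5.57 + 2.55*i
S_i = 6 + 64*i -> [6, 70, 134, 198, 262]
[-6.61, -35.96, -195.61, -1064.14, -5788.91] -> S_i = -6.61*5.44^i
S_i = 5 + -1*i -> [5, 4, 3, 2, 1]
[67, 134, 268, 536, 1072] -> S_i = 67*2^i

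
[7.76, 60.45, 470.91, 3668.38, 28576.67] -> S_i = 7.76*7.79^i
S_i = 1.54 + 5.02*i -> [1.54, 6.56, 11.58, 16.6, 21.62]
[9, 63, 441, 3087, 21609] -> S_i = 9*7^i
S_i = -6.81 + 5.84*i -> [-6.81, -0.97, 4.87, 10.71, 16.55]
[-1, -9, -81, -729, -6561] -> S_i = -1*9^i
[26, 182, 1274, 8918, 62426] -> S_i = 26*7^i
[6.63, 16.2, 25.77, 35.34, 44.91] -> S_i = 6.63 + 9.57*i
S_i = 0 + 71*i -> [0, 71, 142, 213, 284]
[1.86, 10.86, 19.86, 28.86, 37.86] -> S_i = 1.86 + 9.00*i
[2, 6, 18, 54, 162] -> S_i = 2*3^i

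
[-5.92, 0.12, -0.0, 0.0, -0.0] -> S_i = -5.92*(-0.02)^i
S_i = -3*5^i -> [-3, -15, -75, -375, -1875]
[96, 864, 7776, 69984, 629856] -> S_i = 96*9^i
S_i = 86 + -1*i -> [86, 85, 84, 83, 82]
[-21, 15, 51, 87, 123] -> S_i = -21 + 36*i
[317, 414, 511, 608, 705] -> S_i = 317 + 97*i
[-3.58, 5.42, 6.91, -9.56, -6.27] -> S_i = Random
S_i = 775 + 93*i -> [775, 868, 961, 1054, 1147]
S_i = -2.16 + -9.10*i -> [-2.16, -11.26, -20.36, -29.46, -38.56]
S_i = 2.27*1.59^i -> [2.27, 3.61, 5.74, 9.12, 14.51]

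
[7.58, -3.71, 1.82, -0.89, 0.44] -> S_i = 7.58*(-0.49)^i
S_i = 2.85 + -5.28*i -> [2.85, -2.43, -7.71, -12.99, -18.27]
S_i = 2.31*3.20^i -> [2.31, 7.39, 23.65, 75.69, 242.22]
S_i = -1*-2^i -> [-1, 2, -4, 8, -16]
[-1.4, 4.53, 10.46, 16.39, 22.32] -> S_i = -1.40 + 5.93*i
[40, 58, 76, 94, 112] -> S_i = 40 + 18*i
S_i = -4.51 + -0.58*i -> [-4.51, -5.09, -5.67, -6.25, -6.83]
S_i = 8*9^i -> [8, 72, 648, 5832, 52488]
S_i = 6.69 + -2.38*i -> [6.69, 4.31, 1.93, -0.45, -2.83]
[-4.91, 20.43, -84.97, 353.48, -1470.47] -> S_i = -4.91*(-4.16)^i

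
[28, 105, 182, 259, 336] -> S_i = 28 + 77*i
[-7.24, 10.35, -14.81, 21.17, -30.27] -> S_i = -7.24*(-1.43)^i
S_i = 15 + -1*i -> [15, 14, 13, 12, 11]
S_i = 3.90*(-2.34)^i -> [3.9, -9.13, 21.35, -49.97, 116.93]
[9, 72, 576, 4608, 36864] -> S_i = 9*8^i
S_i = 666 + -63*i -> [666, 603, 540, 477, 414]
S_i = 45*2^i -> [45, 90, 180, 360, 720]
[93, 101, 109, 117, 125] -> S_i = 93 + 8*i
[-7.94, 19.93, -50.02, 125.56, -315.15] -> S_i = -7.94*(-2.51)^i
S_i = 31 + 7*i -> [31, 38, 45, 52, 59]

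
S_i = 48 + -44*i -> [48, 4, -40, -84, -128]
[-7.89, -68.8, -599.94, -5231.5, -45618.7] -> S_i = -7.89*8.72^i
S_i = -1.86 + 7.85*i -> [-1.86, 5.99, 13.84, 21.69, 29.54]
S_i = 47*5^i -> [47, 235, 1175, 5875, 29375]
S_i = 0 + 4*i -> [0, 4, 8, 12, 16]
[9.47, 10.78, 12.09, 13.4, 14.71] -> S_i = 9.47 + 1.31*i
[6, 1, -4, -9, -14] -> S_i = 6 + -5*i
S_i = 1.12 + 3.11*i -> [1.12, 4.23, 7.34, 10.45, 13.56]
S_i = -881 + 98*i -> [-881, -783, -685, -587, -489]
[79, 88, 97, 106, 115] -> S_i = 79 + 9*i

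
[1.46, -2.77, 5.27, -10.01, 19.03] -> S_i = 1.46*(-1.90)^i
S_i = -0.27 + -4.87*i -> [-0.27, -5.14, -10.01, -14.88, -19.75]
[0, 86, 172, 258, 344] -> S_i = 0 + 86*i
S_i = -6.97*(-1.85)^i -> [-6.97, 12.89, -23.85, 44.13, -81.64]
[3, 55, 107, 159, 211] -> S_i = 3 + 52*i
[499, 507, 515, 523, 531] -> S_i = 499 + 8*i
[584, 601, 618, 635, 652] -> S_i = 584 + 17*i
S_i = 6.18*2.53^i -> [6.18, 15.64, 39.56, 100.08, 253.2]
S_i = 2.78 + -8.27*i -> [2.78, -5.49, -13.76, -22.03, -30.3]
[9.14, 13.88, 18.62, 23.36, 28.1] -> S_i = 9.14 + 4.74*i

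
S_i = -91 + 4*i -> [-91, -87, -83, -79, -75]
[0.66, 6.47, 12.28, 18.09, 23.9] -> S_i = 0.66 + 5.81*i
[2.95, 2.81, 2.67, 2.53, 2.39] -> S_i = 2.95 + -0.14*i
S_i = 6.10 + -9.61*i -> [6.1, -3.51, -13.12, -22.73, -32.34]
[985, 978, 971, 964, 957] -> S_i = 985 + -7*i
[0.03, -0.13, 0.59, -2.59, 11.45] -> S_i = 0.03*(-4.42)^i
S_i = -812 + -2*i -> [-812, -814, -816, -818, -820]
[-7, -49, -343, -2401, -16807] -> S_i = -7*7^i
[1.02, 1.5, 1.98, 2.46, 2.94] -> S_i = 1.02 + 0.48*i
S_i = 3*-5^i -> [3, -15, 75, -375, 1875]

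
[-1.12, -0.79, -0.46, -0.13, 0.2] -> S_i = -1.12 + 0.33*i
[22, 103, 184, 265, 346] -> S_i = 22 + 81*i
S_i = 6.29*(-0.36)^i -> [6.29, -2.26, 0.82, -0.29, 0.11]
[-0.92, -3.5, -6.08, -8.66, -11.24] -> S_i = -0.92 + -2.58*i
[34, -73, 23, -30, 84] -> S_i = Random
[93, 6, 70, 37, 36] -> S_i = Random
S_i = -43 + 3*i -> [-43, -40, -37, -34, -31]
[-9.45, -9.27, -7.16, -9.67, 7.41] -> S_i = Random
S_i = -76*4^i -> [-76, -304, -1216, -4864, -19456]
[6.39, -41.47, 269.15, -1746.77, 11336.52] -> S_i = 6.39*(-6.49)^i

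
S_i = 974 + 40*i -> [974, 1014, 1054, 1094, 1134]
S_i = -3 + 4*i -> [-3, 1, 5, 9, 13]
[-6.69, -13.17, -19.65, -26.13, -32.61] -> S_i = -6.69 + -6.48*i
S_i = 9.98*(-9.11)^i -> [9.98, -90.92, 828.26, -7545.46, 68739.13]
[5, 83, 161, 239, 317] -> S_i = 5 + 78*i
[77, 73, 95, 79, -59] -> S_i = Random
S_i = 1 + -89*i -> [1, -88, -177, -266, -355]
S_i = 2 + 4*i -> [2, 6, 10, 14, 18]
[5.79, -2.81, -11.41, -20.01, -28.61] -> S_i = 5.79 + -8.60*i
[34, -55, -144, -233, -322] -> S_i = 34 + -89*i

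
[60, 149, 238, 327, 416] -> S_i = 60 + 89*i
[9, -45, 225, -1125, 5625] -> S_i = 9*-5^i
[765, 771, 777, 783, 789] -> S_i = 765 + 6*i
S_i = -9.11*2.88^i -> [-9.11, -26.24, -75.56, -217.62, -626.74]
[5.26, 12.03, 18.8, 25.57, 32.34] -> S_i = 5.26 + 6.77*i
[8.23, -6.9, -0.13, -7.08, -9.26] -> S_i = Random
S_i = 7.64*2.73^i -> [7.64, 20.86, 56.94, 155.45, 424.37]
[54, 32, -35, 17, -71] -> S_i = Random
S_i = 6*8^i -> [6, 48, 384, 3072, 24576]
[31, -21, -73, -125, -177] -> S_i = 31 + -52*i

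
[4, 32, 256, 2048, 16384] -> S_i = 4*8^i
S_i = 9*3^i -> [9, 27, 81, 243, 729]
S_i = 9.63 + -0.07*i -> [9.63, 9.56, 9.49, 9.42, 9.35]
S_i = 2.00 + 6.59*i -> [2.0, 8.59, 15.18, 21.77, 28.36]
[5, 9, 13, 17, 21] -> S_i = 5 + 4*i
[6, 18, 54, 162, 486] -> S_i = 6*3^i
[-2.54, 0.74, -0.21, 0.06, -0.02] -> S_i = -2.54*(-0.29)^i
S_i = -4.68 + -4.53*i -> [-4.68, -9.21, -13.74, -18.27, -22.8]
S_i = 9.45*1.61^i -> [9.45, 15.21, 24.5, 39.44, 63.49]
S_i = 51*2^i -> [51, 102, 204, 408, 816]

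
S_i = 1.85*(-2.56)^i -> [1.85, -4.74, 12.12, -31.04, 79.46]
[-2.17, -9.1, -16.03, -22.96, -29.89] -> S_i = -2.17 + -6.93*i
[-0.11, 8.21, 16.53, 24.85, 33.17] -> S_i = -0.11 + 8.32*i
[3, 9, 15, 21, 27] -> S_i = 3 + 6*i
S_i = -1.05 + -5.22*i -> [-1.05, -6.27, -11.49, -16.71, -21.93]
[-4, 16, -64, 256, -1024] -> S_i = -4*-4^i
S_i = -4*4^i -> [-4, -16, -64, -256, -1024]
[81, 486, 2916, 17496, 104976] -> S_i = 81*6^i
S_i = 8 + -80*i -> [8, -72, -152, -232, -312]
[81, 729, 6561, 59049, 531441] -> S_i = 81*9^i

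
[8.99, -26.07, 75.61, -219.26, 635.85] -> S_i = 8.99*(-2.90)^i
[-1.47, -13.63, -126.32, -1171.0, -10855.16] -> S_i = -1.47*9.27^i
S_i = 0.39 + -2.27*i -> [0.39, -1.88, -4.15, -6.42, -8.69]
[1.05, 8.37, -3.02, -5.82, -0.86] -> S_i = Random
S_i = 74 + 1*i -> [74, 75, 76, 77, 78]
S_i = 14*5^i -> [14, 70, 350, 1750, 8750]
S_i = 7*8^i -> [7, 56, 448, 3584, 28672]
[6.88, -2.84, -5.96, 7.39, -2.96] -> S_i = Random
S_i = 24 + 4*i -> [24, 28, 32, 36, 40]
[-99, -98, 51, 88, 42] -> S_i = Random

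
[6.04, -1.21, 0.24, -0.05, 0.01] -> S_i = 6.04*(-0.20)^i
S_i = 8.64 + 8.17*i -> [8.64, 16.81, 24.98, 33.15, 41.32]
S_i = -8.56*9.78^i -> [-8.56, -83.72, -818.75, -8007.38, -78312.16]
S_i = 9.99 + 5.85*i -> [9.99, 15.84, 21.69, 27.54, 33.39]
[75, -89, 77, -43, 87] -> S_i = Random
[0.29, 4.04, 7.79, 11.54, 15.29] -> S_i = 0.29 + 3.75*i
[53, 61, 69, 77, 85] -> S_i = 53 + 8*i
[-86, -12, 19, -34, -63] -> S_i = Random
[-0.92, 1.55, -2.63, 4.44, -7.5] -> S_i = -0.92*(-1.69)^i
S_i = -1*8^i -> [-1, -8, -64, -512, -4096]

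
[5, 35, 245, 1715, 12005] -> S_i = 5*7^i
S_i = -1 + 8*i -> [-1, 7, 15, 23, 31]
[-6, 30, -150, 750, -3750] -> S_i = -6*-5^i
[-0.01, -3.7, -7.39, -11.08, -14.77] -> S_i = -0.01 + -3.69*i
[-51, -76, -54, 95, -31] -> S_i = Random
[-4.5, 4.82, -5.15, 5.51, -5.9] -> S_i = -4.50*(-1.07)^i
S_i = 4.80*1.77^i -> [4.8, 8.5, 15.04, 26.62, 47.11]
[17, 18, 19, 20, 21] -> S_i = 17 + 1*i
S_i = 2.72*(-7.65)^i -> [2.72, -20.81, 159.18, -1217.74, 9315.68]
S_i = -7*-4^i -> [-7, 28, -112, 448, -1792]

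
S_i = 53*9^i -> [53, 477, 4293, 38637, 347733]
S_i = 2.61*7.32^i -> [2.61, 19.11, 139.85, 1023.7, 7493.5]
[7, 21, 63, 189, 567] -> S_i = 7*3^i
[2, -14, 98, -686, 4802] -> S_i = 2*-7^i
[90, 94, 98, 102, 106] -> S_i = 90 + 4*i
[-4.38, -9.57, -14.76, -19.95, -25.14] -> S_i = -4.38 + -5.19*i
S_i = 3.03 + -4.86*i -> [3.03, -1.83, -6.69, -11.55, -16.41]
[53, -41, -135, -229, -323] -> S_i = 53 + -94*i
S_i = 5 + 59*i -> [5, 64, 123, 182, 241]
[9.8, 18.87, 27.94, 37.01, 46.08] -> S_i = 9.80 + 9.07*i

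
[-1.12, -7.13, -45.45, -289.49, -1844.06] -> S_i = -1.12*6.37^i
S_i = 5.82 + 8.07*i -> [5.82, 13.89, 21.96, 30.03, 38.1]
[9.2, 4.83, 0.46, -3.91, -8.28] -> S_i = 9.20 + -4.37*i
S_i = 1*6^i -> [1, 6, 36, 216, 1296]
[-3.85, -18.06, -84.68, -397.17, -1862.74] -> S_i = -3.85*4.69^i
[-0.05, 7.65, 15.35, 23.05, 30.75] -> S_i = -0.05 + 7.70*i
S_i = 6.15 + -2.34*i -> [6.15, 3.81, 1.47, -0.87, -3.21]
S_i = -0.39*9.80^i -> [-0.39, -3.82, -37.46, -367.06, -3597.24]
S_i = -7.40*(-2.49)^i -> [-7.4, 18.43, -45.88, 114.24, -284.47]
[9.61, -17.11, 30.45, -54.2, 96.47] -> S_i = 9.61*(-1.78)^i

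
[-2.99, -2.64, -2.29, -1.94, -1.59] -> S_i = -2.99 + 0.35*i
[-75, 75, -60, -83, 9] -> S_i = Random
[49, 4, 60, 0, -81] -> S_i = Random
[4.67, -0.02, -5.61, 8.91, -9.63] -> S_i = Random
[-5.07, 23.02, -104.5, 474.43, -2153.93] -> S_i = -5.07*(-4.54)^i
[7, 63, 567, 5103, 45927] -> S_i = 7*9^i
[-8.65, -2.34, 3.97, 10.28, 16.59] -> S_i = -8.65 + 6.31*i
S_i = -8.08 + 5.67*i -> [-8.08, -2.41, 3.26, 8.93, 14.6]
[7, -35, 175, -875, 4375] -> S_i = 7*-5^i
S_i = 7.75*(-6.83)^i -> [7.75, -52.93, 361.53, -2469.24, 16864.93]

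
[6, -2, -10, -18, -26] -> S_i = 6 + -8*i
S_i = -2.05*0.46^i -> [-2.05, -0.94, -0.43, -0.2, -0.09]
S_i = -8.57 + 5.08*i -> [-8.57, -3.49, 1.59, 6.67, 11.75]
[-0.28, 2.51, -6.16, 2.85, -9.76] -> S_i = Random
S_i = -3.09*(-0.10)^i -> [-3.09, 0.31, -0.03, 0.0, -0.0]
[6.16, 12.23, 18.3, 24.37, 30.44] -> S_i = 6.16 + 6.07*i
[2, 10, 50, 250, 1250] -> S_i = 2*5^i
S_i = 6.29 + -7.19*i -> [6.29, -0.9, -8.09, -15.28, -22.47]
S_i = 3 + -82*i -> [3, -79, -161, -243, -325]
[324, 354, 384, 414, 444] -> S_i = 324 + 30*i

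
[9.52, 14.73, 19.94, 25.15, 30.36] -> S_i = 9.52 + 5.21*i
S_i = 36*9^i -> [36, 324, 2916, 26244, 236196]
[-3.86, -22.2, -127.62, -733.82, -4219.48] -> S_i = -3.86*5.75^i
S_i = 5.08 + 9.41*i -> [5.08, 14.49, 23.9, 33.31, 42.72]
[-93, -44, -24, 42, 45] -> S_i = Random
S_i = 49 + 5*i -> [49, 54, 59, 64, 69]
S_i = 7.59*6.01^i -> [7.59, 45.62, 274.15, 1647.65, 9902.38]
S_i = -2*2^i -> [-2, -4, -8, -16, -32]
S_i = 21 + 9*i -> [21, 30, 39, 48, 57]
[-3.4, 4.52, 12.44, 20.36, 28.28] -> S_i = -3.40 + 7.92*i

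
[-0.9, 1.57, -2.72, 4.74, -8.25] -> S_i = -0.90*(-1.74)^i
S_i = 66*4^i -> [66, 264, 1056, 4224, 16896]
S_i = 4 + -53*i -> [4, -49, -102, -155, -208]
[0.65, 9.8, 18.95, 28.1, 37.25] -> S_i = 0.65 + 9.15*i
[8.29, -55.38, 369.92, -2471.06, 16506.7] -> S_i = 8.29*(-6.68)^i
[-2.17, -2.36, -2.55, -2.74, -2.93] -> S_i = -2.17 + -0.19*i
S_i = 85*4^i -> [85, 340, 1360, 5440, 21760]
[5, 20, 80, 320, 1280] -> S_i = 5*4^i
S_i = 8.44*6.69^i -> [8.44, 56.46, 377.74, 2527.09, 16906.24]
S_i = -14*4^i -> [-14, -56, -224, -896, -3584]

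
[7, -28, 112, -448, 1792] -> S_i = 7*-4^i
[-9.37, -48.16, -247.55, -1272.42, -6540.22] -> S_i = -9.37*5.14^i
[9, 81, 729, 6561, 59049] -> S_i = 9*9^i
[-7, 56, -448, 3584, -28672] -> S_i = -7*-8^i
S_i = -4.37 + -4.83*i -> [-4.37, -9.2, -14.03, -18.86, -23.69]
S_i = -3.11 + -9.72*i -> [-3.11, -12.83, -22.55, -32.27, -41.99]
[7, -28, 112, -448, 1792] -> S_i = 7*-4^i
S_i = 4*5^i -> [4, 20, 100, 500, 2500]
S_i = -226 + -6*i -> [-226, -232, -238, -244, -250]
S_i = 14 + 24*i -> [14, 38, 62, 86, 110]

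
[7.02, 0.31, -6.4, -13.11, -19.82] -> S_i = 7.02 + -6.71*i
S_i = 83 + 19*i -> [83, 102, 121, 140, 159]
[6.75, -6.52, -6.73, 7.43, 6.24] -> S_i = Random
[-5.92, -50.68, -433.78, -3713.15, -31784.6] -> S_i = -5.92*8.56^i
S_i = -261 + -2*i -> [-261, -263, -265, -267, -269]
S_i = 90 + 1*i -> [90, 91, 92, 93, 94]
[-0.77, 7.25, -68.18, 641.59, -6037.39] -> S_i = -0.77*(-9.41)^i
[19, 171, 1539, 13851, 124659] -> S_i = 19*9^i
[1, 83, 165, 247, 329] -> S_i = 1 + 82*i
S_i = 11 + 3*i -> [11, 14, 17, 20, 23]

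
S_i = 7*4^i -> [7, 28, 112, 448, 1792]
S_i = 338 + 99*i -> [338, 437, 536, 635, 734]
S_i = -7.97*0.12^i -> [-7.97, -0.96, -0.11, -0.01, -0.0]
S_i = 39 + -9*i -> [39, 30, 21, 12, 3]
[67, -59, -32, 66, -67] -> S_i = Random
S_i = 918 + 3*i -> [918, 921, 924, 927, 930]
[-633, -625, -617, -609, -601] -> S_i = -633 + 8*i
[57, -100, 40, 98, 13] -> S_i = Random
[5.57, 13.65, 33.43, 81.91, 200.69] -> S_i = 5.57*2.45^i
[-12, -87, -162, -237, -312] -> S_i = -12 + -75*i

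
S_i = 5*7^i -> [5, 35, 245, 1715, 12005]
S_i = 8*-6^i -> [8, -48, 288, -1728, 10368]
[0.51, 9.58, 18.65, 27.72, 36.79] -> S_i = 0.51 + 9.07*i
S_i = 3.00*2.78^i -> [3.0, 8.34, 23.19, 64.45, 179.18]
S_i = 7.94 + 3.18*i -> [7.94, 11.12, 14.3, 17.48, 20.66]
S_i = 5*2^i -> [5, 10, 20, 40, 80]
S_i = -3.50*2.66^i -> [-3.5, -9.31, -24.76, -65.87, -175.22]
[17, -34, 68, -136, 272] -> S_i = 17*-2^i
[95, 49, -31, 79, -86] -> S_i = Random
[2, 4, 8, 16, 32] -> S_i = 2*2^i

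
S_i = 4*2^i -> [4, 8, 16, 32, 64]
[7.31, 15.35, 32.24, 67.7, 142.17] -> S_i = 7.31*2.10^i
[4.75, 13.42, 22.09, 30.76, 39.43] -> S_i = 4.75 + 8.67*i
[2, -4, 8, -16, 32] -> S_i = 2*-2^i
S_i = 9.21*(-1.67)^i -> [9.21, -15.38, 25.69, -42.9, 71.64]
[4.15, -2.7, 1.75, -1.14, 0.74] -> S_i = 4.15*(-0.65)^i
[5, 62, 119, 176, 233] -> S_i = 5 + 57*i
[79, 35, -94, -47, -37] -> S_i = Random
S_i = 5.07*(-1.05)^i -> [5.07, -5.32, 5.59, -5.87, 6.16]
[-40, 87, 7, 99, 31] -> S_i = Random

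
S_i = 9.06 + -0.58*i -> [9.06, 8.48, 7.9, 7.32, 6.74]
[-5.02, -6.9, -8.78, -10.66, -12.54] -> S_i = -5.02 + -1.88*i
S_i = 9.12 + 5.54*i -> [9.12, 14.66, 20.2, 25.74, 31.28]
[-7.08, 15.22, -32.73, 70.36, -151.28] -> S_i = -7.08*(-2.15)^i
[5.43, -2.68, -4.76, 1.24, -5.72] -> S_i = Random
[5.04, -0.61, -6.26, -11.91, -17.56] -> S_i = 5.04 + -5.65*i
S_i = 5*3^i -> [5, 15, 45, 135, 405]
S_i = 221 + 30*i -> [221, 251, 281, 311, 341]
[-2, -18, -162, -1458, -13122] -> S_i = -2*9^i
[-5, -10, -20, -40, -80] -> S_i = -5*2^i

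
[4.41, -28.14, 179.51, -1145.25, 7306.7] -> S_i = 4.41*(-6.38)^i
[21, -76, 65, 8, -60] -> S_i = Random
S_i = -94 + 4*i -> [-94, -90, -86, -82, -78]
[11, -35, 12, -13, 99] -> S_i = Random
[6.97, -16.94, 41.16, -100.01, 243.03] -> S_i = 6.97*(-2.43)^i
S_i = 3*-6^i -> [3, -18, 108, -648, 3888]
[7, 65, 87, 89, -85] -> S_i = Random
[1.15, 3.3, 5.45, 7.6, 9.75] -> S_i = 1.15 + 2.15*i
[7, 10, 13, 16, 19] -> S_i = 7 + 3*i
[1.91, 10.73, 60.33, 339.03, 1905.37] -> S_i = 1.91*5.62^i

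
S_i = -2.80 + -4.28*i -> [-2.8, -7.08, -11.36, -15.64, -19.92]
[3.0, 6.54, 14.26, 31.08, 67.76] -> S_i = 3.00*2.18^i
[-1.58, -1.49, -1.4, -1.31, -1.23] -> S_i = -1.58*0.94^i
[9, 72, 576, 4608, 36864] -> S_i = 9*8^i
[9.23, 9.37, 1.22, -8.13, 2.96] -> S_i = Random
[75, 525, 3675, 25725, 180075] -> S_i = 75*7^i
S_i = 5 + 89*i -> [5, 94, 183, 272, 361]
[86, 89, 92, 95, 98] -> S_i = 86 + 3*i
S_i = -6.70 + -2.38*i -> [-6.7, -9.08, -11.46, -13.84, -16.22]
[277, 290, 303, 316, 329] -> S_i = 277 + 13*i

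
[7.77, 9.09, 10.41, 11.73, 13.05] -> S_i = 7.77 + 1.32*i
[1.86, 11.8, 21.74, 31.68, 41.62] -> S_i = 1.86 + 9.94*i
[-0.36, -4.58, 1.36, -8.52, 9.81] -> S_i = Random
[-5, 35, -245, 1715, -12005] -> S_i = -5*-7^i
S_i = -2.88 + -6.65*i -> [-2.88, -9.53, -16.18, -22.83, -29.48]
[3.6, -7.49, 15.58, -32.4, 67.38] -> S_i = 3.60*(-2.08)^i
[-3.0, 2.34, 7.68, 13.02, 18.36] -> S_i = -3.00 + 5.34*i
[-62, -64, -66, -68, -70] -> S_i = -62 + -2*i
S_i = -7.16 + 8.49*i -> [-7.16, 1.33, 9.82, 18.31, 26.8]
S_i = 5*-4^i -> [5, -20, 80, -320, 1280]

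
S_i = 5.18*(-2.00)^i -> [5.18, -10.36, 20.72, -41.44, 82.88]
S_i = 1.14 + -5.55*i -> [1.14, -4.41, -9.96, -15.51, -21.06]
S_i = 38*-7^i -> [38, -266, 1862, -13034, 91238]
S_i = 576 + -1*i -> [576, 575, 574, 573, 572]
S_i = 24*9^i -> [24, 216, 1944, 17496, 157464]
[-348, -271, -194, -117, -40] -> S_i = -348 + 77*i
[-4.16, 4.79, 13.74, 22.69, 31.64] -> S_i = -4.16 + 8.95*i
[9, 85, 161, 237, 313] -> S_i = 9 + 76*i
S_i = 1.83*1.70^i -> [1.83, 3.11, 5.29, 8.99, 15.28]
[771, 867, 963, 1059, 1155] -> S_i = 771 + 96*i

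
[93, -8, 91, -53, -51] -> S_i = Random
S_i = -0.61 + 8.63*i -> [-0.61, 8.02, 16.65, 25.28, 33.91]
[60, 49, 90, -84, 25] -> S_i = Random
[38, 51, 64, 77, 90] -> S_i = 38 + 13*i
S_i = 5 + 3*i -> [5, 8, 11, 14, 17]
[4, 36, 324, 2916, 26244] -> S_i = 4*9^i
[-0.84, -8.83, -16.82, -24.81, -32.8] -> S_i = -0.84 + -7.99*i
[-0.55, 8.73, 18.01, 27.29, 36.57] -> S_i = -0.55 + 9.28*i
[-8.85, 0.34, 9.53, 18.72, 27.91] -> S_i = -8.85 + 9.19*i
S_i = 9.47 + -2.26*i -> [9.47, 7.21, 4.95, 2.69, 0.43]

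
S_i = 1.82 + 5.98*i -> [1.82, 7.8, 13.78, 19.76, 25.74]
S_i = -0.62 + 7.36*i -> [-0.62, 6.74, 14.1, 21.46, 28.82]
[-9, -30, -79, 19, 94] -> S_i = Random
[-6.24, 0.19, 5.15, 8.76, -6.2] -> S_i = Random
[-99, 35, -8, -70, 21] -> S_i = Random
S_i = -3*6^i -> [-3, -18, -108, -648, -3888]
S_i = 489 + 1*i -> [489, 490, 491, 492, 493]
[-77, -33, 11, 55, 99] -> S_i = -77 + 44*i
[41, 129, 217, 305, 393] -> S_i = 41 + 88*i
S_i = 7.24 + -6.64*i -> [7.24, 0.6, -6.04, -12.68, -19.32]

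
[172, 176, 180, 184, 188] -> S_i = 172 + 4*i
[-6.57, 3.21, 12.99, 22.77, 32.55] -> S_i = -6.57 + 9.78*i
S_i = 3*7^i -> [3, 21, 147, 1029, 7203]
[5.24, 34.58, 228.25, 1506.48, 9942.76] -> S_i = 5.24*6.60^i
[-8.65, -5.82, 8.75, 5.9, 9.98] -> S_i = Random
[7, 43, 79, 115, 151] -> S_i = 7 + 36*i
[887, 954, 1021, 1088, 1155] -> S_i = 887 + 67*i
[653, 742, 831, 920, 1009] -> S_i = 653 + 89*i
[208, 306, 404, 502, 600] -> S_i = 208 + 98*i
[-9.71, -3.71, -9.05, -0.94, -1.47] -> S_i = Random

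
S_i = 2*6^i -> [2, 12, 72, 432, 2592]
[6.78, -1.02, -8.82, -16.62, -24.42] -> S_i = 6.78 + -7.80*i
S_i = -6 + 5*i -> [-6, -1, 4, 9, 14]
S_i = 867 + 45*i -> [867, 912, 957, 1002, 1047]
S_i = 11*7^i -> [11, 77, 539, 3773, 26411]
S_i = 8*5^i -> [8, 40, 200, 1000, 5000]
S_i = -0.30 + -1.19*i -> [-0.3, -1.49, -2.68, -3.87, -5.06]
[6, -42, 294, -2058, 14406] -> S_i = 6*-7^i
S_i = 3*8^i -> [3, 24, 192, 1536, 12288]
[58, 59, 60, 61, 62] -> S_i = 58 + 1*i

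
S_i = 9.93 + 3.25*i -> [9.93, 13.18, 16.43, 19.68, 22.93]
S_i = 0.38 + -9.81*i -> [0.38, -9.43, -19.24, -29.05, -38.86]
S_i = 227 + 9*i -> [227, 236, 245, 254, 263]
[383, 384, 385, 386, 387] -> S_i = 383 + 1*i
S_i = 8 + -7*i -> [8, 1, -6, -13, -20]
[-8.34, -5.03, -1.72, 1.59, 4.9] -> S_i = -8.34 + 3.31*i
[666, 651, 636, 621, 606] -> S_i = 666 + -15*i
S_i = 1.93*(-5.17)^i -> [1.93, -9.98, 51.59, -266.7, 1378.86]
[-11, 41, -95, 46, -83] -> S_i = Random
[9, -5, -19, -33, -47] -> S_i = 9 + -14*i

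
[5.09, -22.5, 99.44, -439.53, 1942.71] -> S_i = 5.09*(-4.42)^i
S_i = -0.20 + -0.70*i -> [-0.2, -0.9, -1.6, -2.3, -3.0]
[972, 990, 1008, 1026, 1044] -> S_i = 972 + 18*i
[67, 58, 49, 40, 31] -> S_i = 67 + -9*i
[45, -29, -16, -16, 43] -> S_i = Random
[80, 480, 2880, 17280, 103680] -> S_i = 80*6^i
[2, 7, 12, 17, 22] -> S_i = 2 + 5*i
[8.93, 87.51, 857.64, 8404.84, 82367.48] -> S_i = 8.93*9.80^i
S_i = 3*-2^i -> [3, -6, 12, -24, 48]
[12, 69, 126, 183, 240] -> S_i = 12 + 57*i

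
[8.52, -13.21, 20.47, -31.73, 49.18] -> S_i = 8.52*(-1.55)^i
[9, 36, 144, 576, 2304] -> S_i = 9*4^i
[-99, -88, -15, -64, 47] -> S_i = Random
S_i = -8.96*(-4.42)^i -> [-8.96, 39.6, -175.05, 773.7, -3419.77]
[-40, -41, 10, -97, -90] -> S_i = Random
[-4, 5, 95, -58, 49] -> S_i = Random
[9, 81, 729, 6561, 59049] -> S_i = 9*9^i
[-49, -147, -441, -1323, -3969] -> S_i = -49*3^i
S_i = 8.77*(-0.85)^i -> [8.77, -7.45, 6.34, -5.39, 4.58]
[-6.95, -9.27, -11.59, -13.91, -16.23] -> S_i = -6.95 + -2.32*i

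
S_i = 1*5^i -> [1, 5, 25, 125, 625]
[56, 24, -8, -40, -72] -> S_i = 56 + -32*i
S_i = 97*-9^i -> [97, -873, 7857, -70713, 636417]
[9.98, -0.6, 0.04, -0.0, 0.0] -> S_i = 9.98*(-0.06)^i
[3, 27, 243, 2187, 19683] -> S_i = 3*9^i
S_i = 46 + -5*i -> [46, 41, 36, 31, 26]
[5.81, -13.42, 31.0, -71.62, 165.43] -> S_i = 5.81*(-2.31)^i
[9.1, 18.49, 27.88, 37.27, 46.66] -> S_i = 9.10 + 9.39*i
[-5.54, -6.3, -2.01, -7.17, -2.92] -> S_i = Random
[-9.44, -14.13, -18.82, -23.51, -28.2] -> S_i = -9.44 + -4.69*i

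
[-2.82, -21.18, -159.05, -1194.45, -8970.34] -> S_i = -2.82*7.51^i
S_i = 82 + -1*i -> [82, 81, 80, 79, 78]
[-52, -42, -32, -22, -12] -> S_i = -52 + 10*i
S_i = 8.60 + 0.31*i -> [8.6, 8.91, 9.22, 9.53, 9.84]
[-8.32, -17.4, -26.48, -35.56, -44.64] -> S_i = -8.32 + -9.08*i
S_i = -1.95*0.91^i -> [-1.95, -1.77, -1.61, -1.47, -1.34]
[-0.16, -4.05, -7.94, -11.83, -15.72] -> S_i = -0.16 + -3.89*i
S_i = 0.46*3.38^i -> [0.46, 1.55, 5.26, 17.76, 60.04]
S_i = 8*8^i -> [8, 64, 512, 4096, 32768]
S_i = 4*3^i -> [4, 12, 36, 108, 324]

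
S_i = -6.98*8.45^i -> [-6.98, -58.98, -498.39, -4211.39, -35586.25]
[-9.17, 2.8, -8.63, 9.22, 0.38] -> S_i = Random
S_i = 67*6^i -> [67, 402, 2412, 14472, 86832]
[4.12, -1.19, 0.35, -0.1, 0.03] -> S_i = 4.12*(-0.29)^i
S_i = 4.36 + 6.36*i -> [4.36, 10.72, 17.08, 23.44, 29.8]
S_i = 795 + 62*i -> [795, 857, 919, 981, 1043]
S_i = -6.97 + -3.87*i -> [-6.97, -10.84, -14.71, -18.58, -22.45]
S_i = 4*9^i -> [4, 36, 324, 2916, 26244]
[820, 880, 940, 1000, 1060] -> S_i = 820 + 60*i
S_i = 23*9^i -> [23, 207, 1863, 16767, 150903]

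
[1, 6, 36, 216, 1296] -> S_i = 1*6^i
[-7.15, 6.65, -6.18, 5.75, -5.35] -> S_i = -7.15*(-0.93)^i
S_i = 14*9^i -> [14, 126, 1134, 10206, 91854]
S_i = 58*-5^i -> [58, -290, 1450, -7250, 36250]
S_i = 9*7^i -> [9, 63, 441, 3087, 21609]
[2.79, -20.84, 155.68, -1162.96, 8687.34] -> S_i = 2.79*(-7.47)^i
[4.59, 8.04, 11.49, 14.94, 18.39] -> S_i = 4.59 + 3.45*i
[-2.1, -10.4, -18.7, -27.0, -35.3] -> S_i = -2.10 + -8.30*i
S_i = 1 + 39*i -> [1, 40, 79, 118, 157]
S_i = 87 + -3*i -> [87, 84, 81, 78, 75]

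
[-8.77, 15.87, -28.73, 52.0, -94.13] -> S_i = -8.77*(-1.81)^i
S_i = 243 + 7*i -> [243, 250, 257, 264, 271]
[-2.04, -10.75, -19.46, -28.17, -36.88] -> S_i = -2.04 + -8.71*i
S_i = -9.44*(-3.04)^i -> [-9.44, 28.7, -87.24, 265.21, -806.24]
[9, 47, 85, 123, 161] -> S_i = 9 + 38*i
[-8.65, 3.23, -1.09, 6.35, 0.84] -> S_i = Random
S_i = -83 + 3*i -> [-83, -80, -77, -74, -71]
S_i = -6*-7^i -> [-6, 42, -294, 2058, -14406]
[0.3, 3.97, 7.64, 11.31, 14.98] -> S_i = 0.30 + 3.67*i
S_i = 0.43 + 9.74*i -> [0.43, 10.17, 19.91, 29.65, 39.39]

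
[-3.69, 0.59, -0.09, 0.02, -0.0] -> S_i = -3.69*(-0.16)^i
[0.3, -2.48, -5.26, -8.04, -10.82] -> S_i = 0.30 + -2.78*i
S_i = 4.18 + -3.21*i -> [4.18, 0.97, -2.24, -5.45, -8.66]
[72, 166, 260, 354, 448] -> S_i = 72 + 94*i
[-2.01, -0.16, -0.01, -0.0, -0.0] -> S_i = -2.01*0.08^i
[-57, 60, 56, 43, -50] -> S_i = Random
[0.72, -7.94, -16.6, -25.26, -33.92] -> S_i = 0.72 + -8.66*i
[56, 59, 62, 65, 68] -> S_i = 56 + 3*i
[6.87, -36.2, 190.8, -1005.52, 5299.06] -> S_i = 6.87*(-5.27)^i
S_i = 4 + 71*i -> [4, 75, 146, 217, 288]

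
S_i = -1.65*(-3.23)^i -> [-1.65, 5.33, -17.21, 55.6, -179.59]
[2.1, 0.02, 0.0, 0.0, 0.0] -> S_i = 2.10*0.01^i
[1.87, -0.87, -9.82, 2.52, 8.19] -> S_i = Random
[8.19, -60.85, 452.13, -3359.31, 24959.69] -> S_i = 8.19*(-7.43)^i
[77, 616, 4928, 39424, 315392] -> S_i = 77*8^i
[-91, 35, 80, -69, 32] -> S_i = Random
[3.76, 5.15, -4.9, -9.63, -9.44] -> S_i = Random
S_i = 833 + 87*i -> [833, 920, 1007, 1094, 1181]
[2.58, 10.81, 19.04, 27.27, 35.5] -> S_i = 2.58 + 8.23*i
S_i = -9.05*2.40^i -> [-9.05, -21.72, -52.13, -125.11, -300.26]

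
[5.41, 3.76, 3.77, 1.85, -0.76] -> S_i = Random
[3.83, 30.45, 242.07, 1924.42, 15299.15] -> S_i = 3.83*7.95^i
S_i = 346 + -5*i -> [346, 341, 336, 331, 326]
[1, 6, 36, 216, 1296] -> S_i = 1*6^i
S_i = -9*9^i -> [-9, -81, -729, -6561, -59049]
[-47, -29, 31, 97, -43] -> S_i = Random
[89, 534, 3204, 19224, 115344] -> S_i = 89*6^i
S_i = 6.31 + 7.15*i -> [6.31, 13.46, 20.61, 27.76, 34.91]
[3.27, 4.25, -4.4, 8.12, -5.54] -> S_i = Random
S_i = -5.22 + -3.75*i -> [-5.22, -8.97, -12.72, -16.47, -20.22]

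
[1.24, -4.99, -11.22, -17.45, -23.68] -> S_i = 1.24 + -6.23*i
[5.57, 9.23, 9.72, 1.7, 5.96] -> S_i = Random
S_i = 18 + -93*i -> [18, -75, -168, -261, -354]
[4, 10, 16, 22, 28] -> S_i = 4 + 6*i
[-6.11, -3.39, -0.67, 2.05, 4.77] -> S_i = -6.11 + 2.72*i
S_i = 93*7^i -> [93, 651, 4557, 31899, 223293]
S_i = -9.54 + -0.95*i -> [-9.54, -10.49, -11.44, -12.39, -13.34]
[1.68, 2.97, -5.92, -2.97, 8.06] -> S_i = Random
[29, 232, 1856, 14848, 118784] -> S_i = 29*8^i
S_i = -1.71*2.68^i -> [-1.71, -4.58, -12.28, -32.92, -88.21]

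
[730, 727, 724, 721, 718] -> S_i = 730 + -3*i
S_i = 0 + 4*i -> [0, 4, 8, 12, 16]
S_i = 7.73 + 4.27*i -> [7.73, 12.0, 16.27, 20.54, 24.81]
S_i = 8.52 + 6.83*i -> [8.52, 15.35, 22.18, 29.01, 35.84]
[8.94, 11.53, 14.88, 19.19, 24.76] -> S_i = 8.94*1.29^i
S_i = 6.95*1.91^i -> [6.95, 13.27, 25.35, 48.43, 92.5]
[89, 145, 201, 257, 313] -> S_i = 89 + 56*i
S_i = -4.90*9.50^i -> [-4.9, -46.55, -442.22, -4201.14, -39910.81]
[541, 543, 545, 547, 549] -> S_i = 541 + 2*i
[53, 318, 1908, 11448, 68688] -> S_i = 53*6^i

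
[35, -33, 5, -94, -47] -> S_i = Random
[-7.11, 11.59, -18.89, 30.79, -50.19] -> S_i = -7.11*(-1.63)^i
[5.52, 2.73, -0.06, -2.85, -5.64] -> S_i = 5.52 + -2.79*i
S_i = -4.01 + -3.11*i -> [-4.01, -7.12, -10.23, -13.34, -16.45]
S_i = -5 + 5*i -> [-5, 0, 5, 10, 15]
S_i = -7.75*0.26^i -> [-7.75, -2.02, -0.52, -0.14, -0.04]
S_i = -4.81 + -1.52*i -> [-4.81, -6.33, -7.85, -9.37, -10.89]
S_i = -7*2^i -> [-7, -14, -28, -56, -112]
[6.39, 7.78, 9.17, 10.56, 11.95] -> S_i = 6.39 + 1.39*i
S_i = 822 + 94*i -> [822, 916, 1010, 1104, 1198]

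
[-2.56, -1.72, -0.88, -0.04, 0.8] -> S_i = -2.56 + 0.84*i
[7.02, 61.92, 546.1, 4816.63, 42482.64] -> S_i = 7.02*8.82^i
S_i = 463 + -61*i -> [463, 402, 341, 280, 219]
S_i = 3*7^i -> [3, 21, 147, 1029, 7203]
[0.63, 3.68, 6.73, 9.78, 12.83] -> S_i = 0.63 + 3.05*i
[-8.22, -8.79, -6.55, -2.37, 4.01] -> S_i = Random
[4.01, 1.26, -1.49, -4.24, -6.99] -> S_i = 4.01 + -2.75*i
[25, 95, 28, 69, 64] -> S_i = Random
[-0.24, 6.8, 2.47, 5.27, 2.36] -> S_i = Random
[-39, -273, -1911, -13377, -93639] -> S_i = -39*7^i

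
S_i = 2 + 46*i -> [2, 48, 94, 140, 186]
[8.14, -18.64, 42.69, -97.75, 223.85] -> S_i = 8.14*(-2.29)^i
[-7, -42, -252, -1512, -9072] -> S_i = -7*6^i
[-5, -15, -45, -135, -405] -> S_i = -5*3^i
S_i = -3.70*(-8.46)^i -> [-3.7, 31.3, -264.81, 2240.33, -18953.23]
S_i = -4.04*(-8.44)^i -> [-4.04, 34.1, -287.78, 2428.89, -20499.87]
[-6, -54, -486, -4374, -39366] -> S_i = -6*9^i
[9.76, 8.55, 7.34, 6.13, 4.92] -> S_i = 9.76 + -1.21*i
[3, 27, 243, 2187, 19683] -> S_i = 3*9^i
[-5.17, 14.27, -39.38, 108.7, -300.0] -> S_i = -5.17*(-2.76)^i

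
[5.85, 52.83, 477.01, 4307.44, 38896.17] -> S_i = 5.85*9.03^i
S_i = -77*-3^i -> [-77, 231, -693, 2079, -6237]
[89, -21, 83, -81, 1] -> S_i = Random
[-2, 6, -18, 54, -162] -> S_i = -2*-3^i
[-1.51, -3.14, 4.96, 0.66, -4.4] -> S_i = Random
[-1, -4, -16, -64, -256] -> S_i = -1*4^i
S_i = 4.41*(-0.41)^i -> [4.41, -1.81, 0.74, -0.3, 0.12]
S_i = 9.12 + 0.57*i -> [9.12, 9.69, 10.26, 10.83, 11.4]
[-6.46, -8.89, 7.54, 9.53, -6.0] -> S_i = Random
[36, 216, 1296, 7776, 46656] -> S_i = 36*6^i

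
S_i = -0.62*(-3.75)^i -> [-0.62, 2.33, -8.72, 32.7, -122.61]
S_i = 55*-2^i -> [55, -110, 220, -440, 880]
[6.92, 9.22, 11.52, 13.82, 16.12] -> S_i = 6.92 + 2.30*i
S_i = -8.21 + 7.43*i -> [-8.21, -0.78, 6.65, 14.08, 21.51]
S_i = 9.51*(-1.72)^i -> [9.51, -16.36, 28.13, -48.39, 83.23]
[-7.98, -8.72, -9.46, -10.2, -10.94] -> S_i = -7.98 + -0.74*i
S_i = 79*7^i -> [79, 553, 3871, 27097, 189679]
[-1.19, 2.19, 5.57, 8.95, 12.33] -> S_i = -1.19 + 3.38*i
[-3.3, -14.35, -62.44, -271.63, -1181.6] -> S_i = -3.30*4.35^i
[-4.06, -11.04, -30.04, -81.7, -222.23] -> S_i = -4.06*2.72^i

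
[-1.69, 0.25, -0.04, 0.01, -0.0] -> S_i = -1.69*(-0.15)^i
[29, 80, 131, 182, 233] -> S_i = 29 + 51*i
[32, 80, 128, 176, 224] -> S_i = 32 + 48*i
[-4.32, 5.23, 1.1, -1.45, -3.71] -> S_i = Random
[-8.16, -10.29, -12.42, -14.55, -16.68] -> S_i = -8.16 + -2.13*i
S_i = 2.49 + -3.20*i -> [2.49, -0.71, -3.91, -7.11, -10.31]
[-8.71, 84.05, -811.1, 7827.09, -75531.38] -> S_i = -8.71*(-9.65)^i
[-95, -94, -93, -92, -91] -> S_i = -95 + 1*i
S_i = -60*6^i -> [-60, -360, -2160, -12960, -77760]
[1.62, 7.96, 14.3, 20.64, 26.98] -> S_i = 1.62 + 6.34*i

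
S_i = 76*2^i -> [76, 152, 304, 608, 1216]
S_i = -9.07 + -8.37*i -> [-9.07, -17.44, -25.81, -34.18, -42.55]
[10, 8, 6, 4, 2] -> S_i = 10 + -2*i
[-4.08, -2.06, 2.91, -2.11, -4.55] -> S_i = Random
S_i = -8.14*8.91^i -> [-8.14, -72.53, -646.22, -5757.81, -51302.11]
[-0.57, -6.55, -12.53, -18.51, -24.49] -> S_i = -0.57 + -5.98*i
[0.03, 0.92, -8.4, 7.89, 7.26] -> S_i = Random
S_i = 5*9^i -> [5, 45, 405, 3645, 32805]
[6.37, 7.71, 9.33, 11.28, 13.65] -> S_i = 6.37*1.21^i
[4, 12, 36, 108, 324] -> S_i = 4*3^i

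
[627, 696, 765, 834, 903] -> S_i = 627 + 69*i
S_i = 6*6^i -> [6, 36, 216, 1296, 7776]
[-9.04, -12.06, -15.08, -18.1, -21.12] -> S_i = -9.04 + -3.02*i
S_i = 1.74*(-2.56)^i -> [1.74, -4.45, 11.4, -29.19, 74.73]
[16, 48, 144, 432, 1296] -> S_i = 16*3^i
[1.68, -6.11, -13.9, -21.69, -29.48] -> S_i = 1.68 + -7.79*i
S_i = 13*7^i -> [13, 91, 637, 4459, 31213]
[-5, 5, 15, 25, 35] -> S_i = -5 + 10*i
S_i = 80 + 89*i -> [80, 169, 258, 347, 436]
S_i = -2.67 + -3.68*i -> [-2.67, -6.35, -10.03, -13.71, -17.39]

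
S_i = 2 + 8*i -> [2, 10, 18, 26, 34]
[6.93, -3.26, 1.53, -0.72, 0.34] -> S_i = 6.93*(-0.47)^i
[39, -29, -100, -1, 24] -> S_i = Random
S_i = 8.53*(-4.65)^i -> [8.53, -39.66, 184.44, -857.65, 3988.05]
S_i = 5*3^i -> [5, 15, 45, 135, 405]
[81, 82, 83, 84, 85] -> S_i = 81 + 1*i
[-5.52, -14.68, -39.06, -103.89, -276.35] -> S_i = -5.52*2.66^i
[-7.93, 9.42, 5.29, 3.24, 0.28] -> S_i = Random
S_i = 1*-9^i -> [1, -9, 81, -729, 6561]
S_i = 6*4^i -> [6, 24, 96, 384, 1536]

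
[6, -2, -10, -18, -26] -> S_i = 6 + -8*i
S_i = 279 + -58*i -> [279, 221, 163, 105, 47]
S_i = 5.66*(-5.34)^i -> [5.66, -30.22, 161.4, -861.87, 4602.37]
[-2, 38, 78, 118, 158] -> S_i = -2 + 40*i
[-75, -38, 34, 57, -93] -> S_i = Random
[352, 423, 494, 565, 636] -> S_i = 352 + 71*i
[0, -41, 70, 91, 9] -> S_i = Random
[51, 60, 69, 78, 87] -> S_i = 51 + 9*i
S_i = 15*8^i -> [15, 120, 960, 7680, 61440]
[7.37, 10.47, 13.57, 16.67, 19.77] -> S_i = 7.37 + 3.10*i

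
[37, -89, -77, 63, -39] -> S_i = Random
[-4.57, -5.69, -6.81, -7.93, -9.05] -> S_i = -4.57 + -1.12*i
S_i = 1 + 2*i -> [1, 3, 5, 7, 9]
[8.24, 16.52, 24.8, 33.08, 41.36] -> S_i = 8.24 + 8.28*i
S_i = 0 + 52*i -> [0, 52, 104, 156, 208]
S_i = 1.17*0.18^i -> [1.17, 0.21, 0.04, 0.01, 0.0]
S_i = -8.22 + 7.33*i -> [-8.22, -0.89, 6.44, 13.77, 21.1]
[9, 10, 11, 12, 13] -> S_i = 9 + 1*i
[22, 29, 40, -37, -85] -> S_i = Random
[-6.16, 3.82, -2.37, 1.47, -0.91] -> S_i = -6.16*(-0.62)^i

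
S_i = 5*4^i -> [5, 20, 80, 320, 1280]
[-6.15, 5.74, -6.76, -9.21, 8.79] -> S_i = Random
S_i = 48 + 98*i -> [48, 146, 244, 342, 440]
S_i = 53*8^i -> [53, 424, 3392, 27136, 217088]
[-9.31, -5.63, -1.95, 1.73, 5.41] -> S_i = -9.31 + 3.68*i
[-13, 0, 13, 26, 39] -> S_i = -13 + 13*i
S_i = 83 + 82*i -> [83, 165, 247, 329, 411]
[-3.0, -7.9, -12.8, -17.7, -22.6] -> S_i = -3.00 + -4.90*i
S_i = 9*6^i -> [9, 54, 324, 1944, 11664]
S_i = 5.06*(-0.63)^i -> [5.06, -3.19, 2.01, -1.27, 0.8]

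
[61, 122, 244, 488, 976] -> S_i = 61*2^i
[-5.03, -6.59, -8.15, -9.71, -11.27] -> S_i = -5.03 + -1.56*i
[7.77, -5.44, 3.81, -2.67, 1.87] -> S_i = 7.77*(-0.70)^i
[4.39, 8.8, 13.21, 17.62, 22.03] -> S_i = 4.39 + 4.41*i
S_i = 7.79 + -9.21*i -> [7.79, -1.42, -10.63, -19.84, -29.05]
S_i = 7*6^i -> [7, 42, 252, 1512, 9072]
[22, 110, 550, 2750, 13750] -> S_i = 22*5^i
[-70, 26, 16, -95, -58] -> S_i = Random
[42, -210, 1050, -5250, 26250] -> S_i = 42*-5^i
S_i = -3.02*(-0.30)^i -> [-3.02, 0.91, -0.27, 0.08, -0.02]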